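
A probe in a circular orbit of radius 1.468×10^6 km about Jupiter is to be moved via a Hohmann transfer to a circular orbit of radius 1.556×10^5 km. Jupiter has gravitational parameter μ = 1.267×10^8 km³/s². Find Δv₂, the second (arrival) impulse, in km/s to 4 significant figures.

The Hohmann ellipse has a_t = (r₁ + r₂)/2 = 8.118×10^5 km.
On the circular orbit at r = 1.556×10^5 km, v_c = √(μ/r) = 28.5354 km/s.
Transfer-orbit speed at the same r (vis-viva, a = a_t): v_t = √[μ(2/r − 1/a_t)] = 38.3727 km/s.
Δv₂ = |v_t − v_c| = |38.3727 − 28.5354| = 9.837 km/s.

Δv₂ = 9.837 km/s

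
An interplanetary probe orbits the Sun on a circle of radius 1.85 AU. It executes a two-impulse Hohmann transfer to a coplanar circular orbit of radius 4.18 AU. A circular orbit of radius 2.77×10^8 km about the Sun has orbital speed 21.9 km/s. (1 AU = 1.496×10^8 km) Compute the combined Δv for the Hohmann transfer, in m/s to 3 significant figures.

Δv = 7050 m/s

From the circular-orbit relation v² = μ/r at r = 2.77×10^8 km: μ = v²r = (21.9)² × 2.77×10^8 = 1.32852×10^11 km³/s².
In km: r₁ = 1.85 × 1.496×10^8 = 2.7676×10^8 km; r₂ = 4.18 × 1.496×10^8 = 6.25328×10^8 km.
Semi-major axis of the transfer orbit: a_t = (2.7676×10^8 + 6.25328×10^8)/2 = 4.51044×10^8 km.
At r₁ the circular-orbit speed is v₁ = √(μ/r₁) = 21.909 km/s.
Transfer-orbit speed at r₁ (v² = μ(2/r − 1/a)): v_p = √[μ(2/r₁ − 1/a_t)] = 25.797 km/s.
First burn Δv₁ = |v_p − v₁| = 3.888 km/s.
Circular speed at r₂: v₂ = √(μ/r₂) = 14.576 km/s.
Transfer-orbit speed at r₂: v_a = √[μ(2/r₂ − 1/a_t)] = 11.418 km/s.
Second burn Δv₂ = |v₂ − v_a| = 3.158 km/s.
Total Δv = Δv₁ + Δv₂ = 7.046 km/s.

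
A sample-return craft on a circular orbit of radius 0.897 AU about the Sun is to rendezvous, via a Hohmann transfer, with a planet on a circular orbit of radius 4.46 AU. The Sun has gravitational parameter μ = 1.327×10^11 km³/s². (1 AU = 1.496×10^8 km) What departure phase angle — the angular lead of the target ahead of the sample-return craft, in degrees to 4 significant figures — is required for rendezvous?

φ = 96.23°

In km: r₁ = 0.897 × 1.496×10^8 = 1.341912×10^8 km; r₂ = 4.46 × 1.496×10^8 = 6.67216×10^8 km.
Transfer-ellipse semi-major axis a_t = (r₁ + r₂)/2 = (1.341912×10^8 + 6.67216×10^8)/2 = 4.007036×10^8 km.
Transfer time t = π√(a_t³/μ) = 6.918×10^7 s.
The target's mean motion on its circular orbit is ω₂ = √(μ/r₂³) = 2.114×10^-8 rad/s.
Angle swept by the target during transfer: ω₂·t = 1.462 rad = 83.77°.
Arrival is 180° from departure on the ellipse, so φ = 180° − 83.77° = 96.23°.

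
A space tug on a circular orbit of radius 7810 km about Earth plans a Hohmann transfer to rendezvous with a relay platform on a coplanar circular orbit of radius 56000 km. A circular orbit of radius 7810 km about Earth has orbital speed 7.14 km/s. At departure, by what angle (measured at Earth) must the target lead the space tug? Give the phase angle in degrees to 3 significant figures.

From the circular-orbit relation v² = μ/r at r = 7810 km: μ = v²r = (7.14)² × 7810 = 3.98151×10^5 km³/s².
Semi-major axis of the transfer orbit: a_t = (7810 + 56000)/2 = 31905 km.
The half-period of the transfer ellipse is t = π√(a_t³/μ) = 28370 s.
The target's mean motion on its circular orbit is ω₂ = √(μ/r₂³) = 4.761×10^-5 rad/s.
Angle swept by the target during transfer: ω₂·t = 1.351 rad = 77.41°.
Arrival is 180° from departure on the ellipse, so φ = 180° − 77.41° = 103°.

φ = 103°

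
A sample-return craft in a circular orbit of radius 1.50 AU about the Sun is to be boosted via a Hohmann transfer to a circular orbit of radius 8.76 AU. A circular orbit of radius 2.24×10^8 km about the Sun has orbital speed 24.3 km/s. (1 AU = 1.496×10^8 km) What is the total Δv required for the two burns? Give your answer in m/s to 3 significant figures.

Δv = 12100 m/s

From the circular-orbit relation v² = μ/r at r = 2.24×10^8 km: μ = v²r = (24.3)² × 2.24×10^8 = 1.32270×10^11 km³/s².
In km: r₁ = 1.50 × 1.496×10^8 = 2.244×10^8 km; r₂ = 8.76 × 1.496×10^8 = 1.310496×10^9 km.
Transfer-ellipse semi-major axis a_t = (r₁ + r₂)/2 = (2.244×10^8 + 1.310496×10^9)/2 = 7.67448×10^8 km.
At r₁ the circular-orbit speed is v₁ = √(μ/r₁) = 24.27833 km/s.
On the transfer ellipse at r₁, v² = μ(2/r − 1/a) gives v_p = √[μ(2/r₁ − 1/a_t)] = 31.72577 km/s.
First burn Δv₁ = |v_p − v₁| = 7.447 km/s.
At r₂, v₂ = √(μ/r₂) = 10.0464 km/s.
Transfer-orbit speed at r₂: v_a = √[μ(2/r₂ − 1/a_t)] = 5.43250 km/s.
Second burn Δv₂ = |v₂ − v_a| = 4.614 km/s.
Total Δv = Δv₁ + Δv₂ = 12.06 km/s.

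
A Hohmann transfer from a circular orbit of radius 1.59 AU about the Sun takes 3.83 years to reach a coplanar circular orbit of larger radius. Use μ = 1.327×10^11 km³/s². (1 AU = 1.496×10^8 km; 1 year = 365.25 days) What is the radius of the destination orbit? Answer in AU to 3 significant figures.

In km: r₁ = 1.59 × 1.496×10^8 = 2.37864×10^8 km.
Transfer time t = 3.83 years × 365.25 × 86400 s = 1.20865608×10^8 s, and t = π√(a_t³/μ).
So a_t = (μ t²/π²)^(1/3) = (1.327×10^11 × (1.20865608×10^8)² / π²)^(1/3) = 5.8129×10^8 km.
Since a_t = (r₁ + r₂)/2, r₂ = 2a_t − r₁ = 2×5.8129×10^8 − 2.37864×10^8 = 9.24716×10^8 km.
In AU: r₂ = 9.24716×10^8 / 1.496×10^8 = 6.18 AU.

r₂ = 6.18 AU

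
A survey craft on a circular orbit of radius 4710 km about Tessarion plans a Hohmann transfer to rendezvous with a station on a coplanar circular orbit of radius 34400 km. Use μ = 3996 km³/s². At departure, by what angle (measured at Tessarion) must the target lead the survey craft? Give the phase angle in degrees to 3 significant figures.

Semi-major axis of the transfer orbit: a_t = (4710 + 34400)/2 = 19555 km.
Transfer time t = π√(a_t³/μ) = 1.359×10^5 s.
Target angular speed ω₂ = √(μ/r₂³) = 9.908×10^-6 rad/s.
Angle swept by the target during transfer: ω₂·t = 1.3465 rad = 77.15°.
The survey craft traverses 180° on the transfer ellipse, so the target must lead by 180° − 77.15° = 103°.

φ = 103°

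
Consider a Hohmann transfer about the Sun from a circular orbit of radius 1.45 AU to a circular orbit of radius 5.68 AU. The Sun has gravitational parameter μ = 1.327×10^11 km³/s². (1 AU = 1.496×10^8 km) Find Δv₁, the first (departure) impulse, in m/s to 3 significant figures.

In km: r₁ = 1.45 × 1.496×10^8 = 2.1692×10^8 km; r₂ = 5.68 × 1.496×10^8 = 8.49728×10^8 km.
Transfer-ellipse semi-major axis a_t = (r₁ + r₂)/2 = (2.1692×10^8 + 8.49728×10^8)/2 = 5.33324×10^8 km.
On the circular orbit at r = 2.1692×10^8 km, v_c = √(μ/r) = 24.734 km/s.
Vis-viva on the transfer ellipse at r = 2.1692×10^8 km gives v_t = √[μ(2/r − 1/a_t)] = 31.220 km/s.
Δv₁ = |v_t − v_c| = |31.220 − 24.734| = 6.486 km/s.

Δv₁ = 6490 m/s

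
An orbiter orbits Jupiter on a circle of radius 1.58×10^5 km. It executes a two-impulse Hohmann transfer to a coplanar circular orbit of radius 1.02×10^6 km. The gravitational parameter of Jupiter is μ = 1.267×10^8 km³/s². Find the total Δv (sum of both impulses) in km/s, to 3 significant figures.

Δv = 14.3 km/s

Transfer-ellipse semi-major axis a_t = (r₁ + r₂)/2 = (1.580×10^5 + 1.020×10^6)/2 = 5.890×10^5 km.
At r₁ the circular-orbit speed is v₁ = √(μ/r₁) = 28.318 km/s.
On the transfer ellipse at r₁, v² = μ(2/r − 1/a) gives v_p = √[μ(2/r₁ − 1/a_t)] = 37.265 km/s.
First burn Δv₁ = |v_p − v₁| = 8.947 km/s.
At r₂, v₂ = √(μ/r₂) = 11.145 km/s.
Transfer-orbit speed at r₂: v_a = √[μ(2/r₂ − 1/a_t)] = 5.7724 km/s.
Second burn Δv₂ = |v₂ − v_a| = 5.373 km/s.
Δv = Δv₁ + Δv₂ = 8.947 + 5.373 = 14.32 km/s.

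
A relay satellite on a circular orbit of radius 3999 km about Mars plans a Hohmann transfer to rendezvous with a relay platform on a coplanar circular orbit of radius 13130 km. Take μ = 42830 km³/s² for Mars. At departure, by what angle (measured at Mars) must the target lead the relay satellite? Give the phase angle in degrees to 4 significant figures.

φ = 85.17°

Semi-major axis of the transfer orbit: a_t = (3999 + 13130)/2 = 8564.5 km.
The half-period of the transfer ellipse is t = π√(a_t³/μ) = 12031.8 s.
The target's mean motion on its circular orbit is ω₂ = √(μ/r₂³) = 1.37555×10^-4 rad/s.
Angle swept by the target during transfer: ω₂·t = 1.65503 rad = 94.83°.
The relay satellite traverses 180° on the transfer ellipse, so the target must lead by 180° − 94.83° = 85.17°.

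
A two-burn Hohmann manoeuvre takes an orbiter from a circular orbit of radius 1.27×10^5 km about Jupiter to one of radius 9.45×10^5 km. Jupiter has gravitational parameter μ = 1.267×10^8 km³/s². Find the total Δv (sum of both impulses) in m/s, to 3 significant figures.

Semi-major axis of the transfer orbit: a_t = (1.270×10^5 + 9.450×10^5)/2 = 5.360×10^5 km.
At r₁ the circular-orbit speed is v₁ = √(μ/r₁) = 31.585 km/s.
On the transfer ellipse at r₁, vis-viva gives v_p = √[μ(2/r₁ − 1/a_t)] = 41.939 km/s.
First burn Δv₁ = |v_p − v₁| = 10.354 km/s.
Circular speed at r₂: v₂ = √(μ/r₂) = 11.57904 km/s.
Transfer-orbit speed at r₂: v_a = √[μ(2/r₂ − 1/a_t)] = 5.636271 km/s.
Second burn Δv₂ = |v₂ − v_a| = 5.9428 km/s.
Total Δv = Δv₁ + Δv₂ = 16.30 km/s.

Δv = 16300 m/s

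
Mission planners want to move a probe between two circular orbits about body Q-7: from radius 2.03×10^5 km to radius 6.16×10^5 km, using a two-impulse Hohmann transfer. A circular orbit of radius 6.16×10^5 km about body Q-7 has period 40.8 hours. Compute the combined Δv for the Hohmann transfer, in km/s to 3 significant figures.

From Kepler's third law T² = 4π²r³/μ at r = 6.16×10^5 km, T = 40.8 hours = 40.8 × 3600 s = 1.4688×10^5 s: μ = 4π²r³/T² = 4.27737×10^8 km³/s².
Transfer-ellipse semi-major axis a_t = (r₁ + r₂)/2 = (2.030×10^5 + 6.160×10^5)/2 = 4.095×10^5 km.
Circular speed at r₁: v₁ = √(μ/r₁) = √(4.27737×10^8/2.030×10^5) = 45.903 km/s.
Transfer-orbit speed at r₁ (vis-viva equation): v_p = √[μ(2/r₁ − 1/a_t)] = 56.299 km/s.
First burn Δv₁ = |v_p − v₁| = 10.396 km/s.
At r₂, v₂ = √(μ/r₂) = 26.3510 km/s.
Transfer-orbit speed at r₂: v_a = √[μ(2/r₂ − 1/a_t)] = 18.5532 km/s.
Second burn Δv₂ = |v₂ − v_a| = 7.7978 km/s.
Total Δv = Δv₁ + Δv₂ = 18.19 km/s.

Δv = 18.2 km/s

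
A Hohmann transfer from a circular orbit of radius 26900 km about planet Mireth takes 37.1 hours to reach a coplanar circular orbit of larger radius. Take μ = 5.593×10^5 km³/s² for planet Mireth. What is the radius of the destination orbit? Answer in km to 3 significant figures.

r₂ = 1.74×10^5 km

Transfer time t = 37.1 hours = 1.3356×10^5 s, and t = π√(a_t³/μ).
So a_t = (μ t²/π²)^(1/3) = (5.593×10^5 × (1.3356×10^5)² / π²)^(1/3) = 1.0036×10^5 km.
Since a_t = (r₁ + r₂)/2, r₂ = 2a_t − r₁ = 2×1.0036×10^5 − 26900 = 1.7382×10^5 km.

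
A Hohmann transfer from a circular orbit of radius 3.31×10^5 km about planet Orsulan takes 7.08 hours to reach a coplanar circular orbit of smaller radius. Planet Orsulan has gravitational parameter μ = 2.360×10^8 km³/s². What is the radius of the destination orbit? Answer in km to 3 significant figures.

Transfer time t = 7.08 hours = 25488 s, and t = π√(a_t³/μ).
So a_t = (μ t²/π²)^(1/3) = (2.360×10^8 × (25488)² / π²)^(1/3) = 2.4951×10^5 km.
Since a_t = (r₁ + r₂)/2, r₂ = 2a_t − r₁ = 2×2.4951×10^5 − 3.310×10^5 = 1.6802×10^5 km.

r₂ = 1.68×10^5 km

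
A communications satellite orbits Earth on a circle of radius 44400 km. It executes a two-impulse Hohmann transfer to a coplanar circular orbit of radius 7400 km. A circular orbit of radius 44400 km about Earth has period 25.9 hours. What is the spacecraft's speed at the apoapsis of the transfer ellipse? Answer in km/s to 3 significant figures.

v = 1.60 km/s

From Kepler's third law T² = 4π²r³/μ at r = 44400 km, T = 25.9 hours = 25.9 × 3600 s = 93240 s: μ = 4π²r³/T² = 3.97470×10^5 km³/s².
Semi-major axis of the transfer orbit: a_t = (44400 + 7400)/2 = 25900 km.
At apoapsis, r = 44400 km.
Vis-viva: v = √[μ(2/r − 1/a_t)] = √[3.97470×10^5 × (2/44400 − 1/25900)] = 1.599 km/s.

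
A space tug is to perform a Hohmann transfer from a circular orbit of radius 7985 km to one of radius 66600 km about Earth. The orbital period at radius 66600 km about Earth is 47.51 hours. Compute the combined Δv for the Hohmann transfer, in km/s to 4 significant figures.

From Kepler's third law T² = 4π²r³/μ at r = 66600 km, T = 47.51 hours = 47.51 × 3600 s = 1.71036×10^5 s: μ = 4π²r³/T² = 3.98664×10^5 km³/s².
Semi-major axis of the transfer orbit: a_t = (7985 + 66600)/2 = 37292.5 km.
At r₁ the circular-orbit speed is v₁ = √(μ/r₁) = 7.066 km/s.
Transfer-orbit speed at r₁ (vis-viva equation): v_p = √[μ(2/r₁ − 1/a_t)] = 9.443 km/s.
First burn Δv₁ = |v_p − v₁| = 2.377 km/s.
Circular speed at r₂: v₂ = √(μ/r₂) = 2.446620 km/s.
Transfer-orbit speed at r₂: v_a = √[μ(2/r₂ − 1/a_t)] = 1.132122 km/s.
Second burn Δv₂ = |v₂ − v_a| = 1.314 km/s.
Total Δv = Δv₁ + Δv₂ = 3.691 km/s.

Δv = 3.691 km/s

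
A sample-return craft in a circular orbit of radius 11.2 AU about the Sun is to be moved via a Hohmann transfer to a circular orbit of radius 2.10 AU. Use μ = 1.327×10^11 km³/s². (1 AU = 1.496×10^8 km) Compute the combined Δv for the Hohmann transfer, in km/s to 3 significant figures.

Δv = 10.0 km/s

In km: r₁ = 11.2 × 1.496×10^8 = 1.67552×10^9 km; r₂ = 2.10 × 1.496×10^8 = 3.1416×10^8 km.
Semi-major axis of the transfer orbit: a_t = (1.67552×10^9 + 3.1416×10^8)/2 = 9.9484×10^8 km.
At r₁ the circular-orbit speed is v₁ = √(μ/r₁) = 8.899 km/s.
Transfer-orbit speed at r₁ (v² = μ(2/r − 1/a)): v_a = √[μ(2/r₁ − 1/a_t)] = 5.001 km/s.
First burn Δv₁ = |v_a − v₁| = 3.898 km/s.
At r₂, v₂ = √(μ/r₂) = 20.55 km/s.
Transfer-orbit speed at r₂: v_p = √[μ(2/r₂ − 1/a_t)] = 26.67 km/s.
Second burn Δv₂ = |v₂ − v_p| = 6.120 km/s.
Total Δv = Δv₁ + Δv₂ = 10.02 km/s.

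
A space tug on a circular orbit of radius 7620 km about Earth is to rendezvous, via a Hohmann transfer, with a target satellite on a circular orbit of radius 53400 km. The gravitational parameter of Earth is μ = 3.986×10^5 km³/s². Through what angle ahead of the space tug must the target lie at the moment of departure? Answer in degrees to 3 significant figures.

The Hohmann ellipse has a_t = (r₁ + r₂)/2 = 30510 km.
Transfer time t = π√(a_t³/μ) = 26520 s.
Target angular speed ω₂ = √(μ/r₂³) = 5.116×10^-5 rad/s.
Angle swept by the target during transfer: ω₂·t = 1.3568 rad = 77.74°.
The space tug traverses 180° on the transfer ellipse, so the target must lead by 180° − 77.74° = 102°.

φ = 102°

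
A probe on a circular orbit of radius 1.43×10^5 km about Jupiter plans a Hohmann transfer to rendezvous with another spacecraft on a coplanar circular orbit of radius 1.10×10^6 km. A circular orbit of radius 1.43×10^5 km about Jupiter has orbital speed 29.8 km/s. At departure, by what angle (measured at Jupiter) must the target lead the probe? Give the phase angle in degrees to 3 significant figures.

φ = 104°

From the circular-orbit relation v² = μ/r at r = 1.43×10^5 km: μ = v²r = (29.8)² × 1.43×10^5 = 1.26990×10^8 km³/s².
Transfer-ellipse semi-major axis a_t = (r₁ + r₂)/2 = (1.430×10^5 + 1.100×10^6)/2 = 6.215×10^5 km.
Transfer time t = π√(a_t³/μ) = 1.3659×10^5 s.
Target angular speed ω₂ = √(μ/r₂³) = 9.7678×10^-6 rad/s.
Angle swept by the target during transfer: ω₂·t = 1.3342 rad = 76.44°.
The probe traverses 180° on the transfer ellipse, so the target must lead by 180° − 76.44° = 104°.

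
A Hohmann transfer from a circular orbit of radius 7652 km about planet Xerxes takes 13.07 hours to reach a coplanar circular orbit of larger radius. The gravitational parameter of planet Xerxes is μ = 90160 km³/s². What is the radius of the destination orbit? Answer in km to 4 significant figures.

Transfer time t = 13.07 hours = 47052 s, and t = π√(a_t³/μ).
So a_t = (μ t²/π²)^(1/3) = (90160 × (47052)² / π²)^(1/3) = 27245 km.
Since a_t = (r₁ + r₂)/2, r₂ = 2a_t − r₁ = 2×27245 − 7652 = 46838 km.

r₂ = 46840 km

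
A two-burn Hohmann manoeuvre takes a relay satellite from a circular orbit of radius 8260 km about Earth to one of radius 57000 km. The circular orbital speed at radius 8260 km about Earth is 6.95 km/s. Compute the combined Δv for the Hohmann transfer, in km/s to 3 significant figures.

From the circular-orbit relation v² = μ/r at r = 8260 km: μ = v²r = (6.95)² × 8260 = 3.98979×10^5 km³/s².
Semi-major axis of the transfer orbit: a_t = (8260 + 57000)/2 = 32630 km.
Circular speed at r₁: v₁ = √(μ/r₁) = √(3.98979×10^5/8260) = 6.9500 km/s.
On the transfer ellipse at r₁, vis-viva equation gives v_p = √[μ(2/r₁ − 1/a_t)] = 9.1857 km/s.
First burn Δv₁ = |v_p − v₁| = 2.2357 km/s.
Circular speed at r₂: v₂ = √(μ/r₂) = 2.6457 km/s.
Transfer-orbit speed at r₂: v_a = √[μ(2/r₂ − 1/a_t)] = 1.3311 km/s.
Second burn Δv₂ = |v₂ − v_a| = 1.3146 km/s.
Total Δv = Δv₁ + Δv₂ = 3.550 km/s.

Δv = 3.55 km/s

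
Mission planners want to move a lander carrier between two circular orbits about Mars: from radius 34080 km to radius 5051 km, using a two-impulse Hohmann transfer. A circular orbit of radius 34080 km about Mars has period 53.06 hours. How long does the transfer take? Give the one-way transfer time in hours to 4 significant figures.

t = 11.54 hours

From Kepler's third law T² = 4π²r³/μ at r = 34080 km, T = 53.06 hours = 53.06 × 3600 s = 1.91016×10^5 s: μ = 4π²r³/T² = 42827.1 km³/s².
Semi-major axis of the transfer orbit: a_t = (34080 + 5051)/2 = 19565.5 km.
Transfer time t = π√(a_t³/μ) = π√((19565.5)³ / 42827.1) = 41550 s.
Converting: 41550 s ÷ 3600 s/hour = 11.54 hours.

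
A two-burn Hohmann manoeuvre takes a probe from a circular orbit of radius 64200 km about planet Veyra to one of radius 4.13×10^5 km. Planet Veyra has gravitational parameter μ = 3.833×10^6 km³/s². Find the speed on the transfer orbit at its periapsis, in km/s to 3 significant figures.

The Hohmann ellipse has a_t = (r₁ + r₂)/2 = 2.386×10^5 km.
The periapsis of the transfer ellipse is at r = 64200 km.
Applying v² = μ(2/r − 1/a_t): v = 10.17 km/s.

v = 10.2 km/s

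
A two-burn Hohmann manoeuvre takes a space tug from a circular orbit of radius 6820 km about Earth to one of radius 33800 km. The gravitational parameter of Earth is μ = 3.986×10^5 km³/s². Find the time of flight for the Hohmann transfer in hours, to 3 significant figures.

t = 4.00 hours

Semi-major axis of the transfer orbit: a_t = (6820 + 33800)/2 = 20310 km.
By Kepler's third law the transfer-orbit period is T = 2π√(a_t³/μ), so t = T/2 = 14400 s.
Converting: 14400 s ÷ 3600 s/hour = 4.00 hours.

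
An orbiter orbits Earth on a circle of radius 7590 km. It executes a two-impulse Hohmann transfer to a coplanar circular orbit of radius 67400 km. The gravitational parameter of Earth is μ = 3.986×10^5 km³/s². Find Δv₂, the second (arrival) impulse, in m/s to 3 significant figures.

Δv₂ = 1340 m/s

The Hohmann ellipse has a_t = (r₁ + r₂)/2 = 37495 km.
On the circular orbit at r = 67400 km, v_c = √(μ/r) = 2.432 km/s.
Transfer-orbit speed at the same r (vis-viva, a = a_t): v_t = √[μ(2/r − 1/a_t)] = 1.094 km/s.
Δv₂ = |v_t − v_c| = |1.094 − 2.432| = 1.338 km/s.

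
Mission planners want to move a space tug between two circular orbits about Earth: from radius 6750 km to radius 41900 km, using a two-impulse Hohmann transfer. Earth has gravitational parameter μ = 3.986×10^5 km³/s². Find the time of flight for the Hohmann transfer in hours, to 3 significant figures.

The Hohmann ellipse has a_t = (r₁ + r₂)/2 = 24325 km.
By Kepler's third law the transfer-orbit period is T = 2π√(a_t³/μ), so t = T/2 = 18880 s.
Converting: 18880 s ÷ 3600 s/hour = 5.24 hours.

t = 5.24 hours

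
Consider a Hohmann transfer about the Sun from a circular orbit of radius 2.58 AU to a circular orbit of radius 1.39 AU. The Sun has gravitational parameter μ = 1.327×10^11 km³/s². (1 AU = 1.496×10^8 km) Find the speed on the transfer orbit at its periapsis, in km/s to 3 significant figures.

v = 28.8 km/s

In km: r₁ = 2.58 × 1.496×10^8 = 3.85968×10^8 km; r₂ = 1.39 × 1.496×10^8 = 2.07944×10^8 km.
Semi-major axis of the transfer orbit: a_t = (3.85968×10^8 + 2.07944×10^8)/2 = 2.96956×10^8 km.
The periapsis of the transfer ellipse is at r = 2.07944×10^8 km.
From the vis-viva equation, v = √[μ(2/r − 1/a_t)] = 28.80 km/s.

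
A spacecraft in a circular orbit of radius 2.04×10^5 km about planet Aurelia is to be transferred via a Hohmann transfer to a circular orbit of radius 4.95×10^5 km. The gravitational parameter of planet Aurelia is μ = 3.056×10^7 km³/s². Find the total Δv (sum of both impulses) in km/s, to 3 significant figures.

Δv = 4.18 km/s

Semi-major axis of the transfer orbit: a_t = (2.040×10^5 + 4.950×10^5)/2 = 3.495×10^5 km.
Circular speed at r₁: v₁ = √(μ/r₁) = √(3.056×10^7/2.040×10^5) = 12.239 km/s.
Transfer-orbit speed at r₁ (vis-viva equation): v_p = √[μ(2/r₁ − 1/a_t)] = 14.566 km/s.
First burn Δv₁ = |v_p − v₁| = 2.327 km/s.
At r₂, v₂ = √(μ/r₂) = 7.857 km/s.
Transfer-orbit speed at r₂: v_a = √[μ(2/r₂ − 1/a_t)] = 6.003 km/s.
Second burn Δv₂ = |v₂ − v_a| = 1.854 km/s.
Δv = Δv₁ + Δv₂ = 2.327 + 1.854 = 4.181 km/s.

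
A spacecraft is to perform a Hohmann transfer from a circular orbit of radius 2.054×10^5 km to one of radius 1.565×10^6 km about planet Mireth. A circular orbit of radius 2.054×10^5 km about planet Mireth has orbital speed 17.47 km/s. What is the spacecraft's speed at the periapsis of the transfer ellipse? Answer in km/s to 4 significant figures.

v = 23.23 km/s

From the circular-orbit relation v² = μ/r at r = 2.054×10^5 km: μ = v²r = (17.47)² × 2.054×10^5 = 6.26883×10^7 km³/s².
Transfer-ellipse semi-major axis a_t = (r₁ + r₂)/2 = (2.054×10^5 + 1.565×10^6)/2 = 8.852×10^5 km.
The periapsis of the transfer ellipse is at r = 2.054×10^5 km.
Applying v² = μ(2/r − 1/a_t): v = 23.23 km/s.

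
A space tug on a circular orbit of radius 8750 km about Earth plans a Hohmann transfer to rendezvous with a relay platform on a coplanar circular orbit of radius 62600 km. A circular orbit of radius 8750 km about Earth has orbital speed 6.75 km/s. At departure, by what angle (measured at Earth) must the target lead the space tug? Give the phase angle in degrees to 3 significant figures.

φ = 103°

From the circular-orbit relation v² = μ/r at r = 8750 km: μ = v²r = (6.75)² × 8750 = 3.98672×10^5 km³/s².
Semi-major axis of the transfer orbit: a_t = (8750 + 62600)/2 = 35675 km.
The half-period of the transfer ellipse is t = π√(a_t³/μ) = 33530 s.
The target's mean motion on its circular orbit is ω₂ = √(μ/r₂³) = 4.031×10^-5 rad/s.
Angle swept by the target during transfer: ω₂·t = 1.3516 rad = 77.44°.
The space tug traverses 180° on the transfer ellipse, so the target must lead by 180° − 77.44° = 103°.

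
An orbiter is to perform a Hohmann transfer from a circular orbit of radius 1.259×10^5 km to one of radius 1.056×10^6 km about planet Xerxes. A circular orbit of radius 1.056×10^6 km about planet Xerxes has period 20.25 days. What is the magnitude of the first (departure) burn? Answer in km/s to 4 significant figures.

Δv₁ = 3.699 km/s

From Kepler's third law T² = 4π²r³/μ at r = 1.056×10^6 km, T = 20.25 days = 20.25 × 86400 s = 1.7496×10^6 s: μ = 4π²r³/T² = 1.51871×10^7 km³/s².
Semi-major axis of the transfer orbit: a_t = (1.259×10^5 + 1.056×10^6)/2 = 5.9095×10^5 km.
On the circular orbit at r = 1.259×10^5 km, v_c = √(μ/r) = 10.983 km/s.
Vis-viva on the transfer ellipse at r = 1.259×10^5 km gives v_t = √[μ(2/r − 1/a_t)] = 14.682 km/s.
Δv₁ = |v_t − v_c| = |14.682 − 10.983| = 3.699 km/s.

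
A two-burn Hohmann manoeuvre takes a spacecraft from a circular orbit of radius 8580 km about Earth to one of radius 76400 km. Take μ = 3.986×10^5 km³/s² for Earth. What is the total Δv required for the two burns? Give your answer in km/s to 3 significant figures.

The Hohmann ellipse has a_t = (r₁ + r₂)/2 = 42490 km.
At r₁ the circular-orbit speed is v₁ = √(μ/r₁) = 6.8159 km/s.
Transfer-orbit speed at r₁ (vis-viva equation): v_p = √[μ(2/r₁ − 1/a_t)] = 9.1396 km/s.
First burn Δv₁ = |v_p − v₁| = 2.3237 km/s.
At r₂, v₂ = √(μ/r₂) = 2.2841 km/s.
Transfer-orbit speed at r₂: v_a = √[μ(2/r₂ − 1/a_t)] = 1.0264 km/s.
Second burn Δv₂ = |v₂ − v_a| = 1.2577 km/s.
Δv = Δv₁ + Δv₂ = 2.3237 + 1.2577 = 3.581 km/s.

Δv = 3.58 km/s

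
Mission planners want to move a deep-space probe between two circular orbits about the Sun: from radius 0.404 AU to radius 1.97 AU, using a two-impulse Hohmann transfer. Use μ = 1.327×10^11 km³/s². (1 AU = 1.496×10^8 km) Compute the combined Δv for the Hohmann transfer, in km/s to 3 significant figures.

In km: r₁ = 0.404 × 1.496×10^8 = 6.04384×10^7 km; r₂ = 1.97 × 1.496×10^8 = 2.94712×10^8 km.
Semi-major axis of the transfer orbit: a_t = (6.04384×10^7 + 2.94712×10^8)/2 = 1.775752×10^8 km.
Circular speed at r₁: v₁ = √(μ/r₁) = √(1.327×10^11/6.04384×10^7) = 46.86 km/s.
Transfer-orbit speed at r₁ (vis-viva equation): v_p = √[μ(2/r₁ − 1/a_t)] = 60.37 km/s.
First burn Δv₁ = |v_p − v₁| = 13.51 km/s.
At r₂, v₂ = √(μ/r₂) = 21.22 km/s.
Transfer-orbit speed at r₂: v_a = √[μ(2/r₂ − 1/a_t)] = 12.38 km/s.
Second burn Δv₂ = |v₂ − v_a| = 8.840 km/s.
Total Δv = Δv₁ + Δv₂ = 22.35 km/s.

Δv = 22.3 km/s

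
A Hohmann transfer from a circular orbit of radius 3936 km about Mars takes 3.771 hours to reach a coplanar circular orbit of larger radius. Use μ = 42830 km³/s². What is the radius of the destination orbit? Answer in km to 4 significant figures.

r₂ = 14630 km

Transfer time t = 3.771 hours = 13575.6 s, and t = π√(a_t³/μ).
So a_t = (μ t²/π²)^(1/3) = (42830 × (13575.6)² / π²)^(1/3) = 9282.3 km.
Since a_t = (r₁ + r₂)/2, r₂ = 2a_t − r₁ = 2×9282.3 − 3936 = 14628.6 km.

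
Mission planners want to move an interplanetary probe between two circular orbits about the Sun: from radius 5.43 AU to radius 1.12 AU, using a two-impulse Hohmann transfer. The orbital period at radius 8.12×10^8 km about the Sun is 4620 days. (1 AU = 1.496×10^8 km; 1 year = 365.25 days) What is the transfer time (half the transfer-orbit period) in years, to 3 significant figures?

t = 2.96 years

From Kepler's third law T² = 4π²r³/μ at r = 8.12×10^8 km, T = 4620 days = 4620 × 86400 s = 3.99168×10^8 s: μ = 4π²r³/T² = 1.32653×10^11 km³/s².
In km: r₁ = 5.43 × 1.496×10^8 = 8.12328×10^8 km; r₂ = 1.12 × 1.496×10^8 = 1.67552×10^8 km.
Semi-major axis of the transfer orbit: a_t = (8.12328×10^8 + 1.67552×10^8)/2 = 4.8994×10^8 km.
By Kepler's third law the transfer-orbit period is T = 2π√(a_t³/μ), so t = T/2 = 9.354×10^7 s.
Converting: 9.354×10^7 s ÷ 3.15576×10^7 s/year (365.25 × 86400) = 2.96 years.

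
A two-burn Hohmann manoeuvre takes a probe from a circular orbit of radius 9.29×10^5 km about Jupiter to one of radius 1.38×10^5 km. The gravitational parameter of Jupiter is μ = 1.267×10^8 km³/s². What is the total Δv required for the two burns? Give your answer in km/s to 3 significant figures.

Δv = 15.4 km/s

Semi-major axis of the transfer orbit: a_t = (9.290×10^5 + 1.380×10^5)/2 = 5.335×10^5 km.
At r₁ the circular-orbit speed is v₁ = √(μ/r₁) = 11.6783 km/s.
Transfer-orbit speed at r₁ (vis-viva equation): v_a = √[μ(2/r₁ − 1/a_t)] = 5.93954 km/s.
First burn Δv₁ = |v_a − v₁| = 5.739 km/s.
Circular speed at r₂: v₂ = √(μ/r₂) = 30.300 km/s.
Transfer-orbit speed at r₂: v_p = √[μ(2/r₂ − 1/a_t)] = 39.984 km/s.
Second burn Δv₂ = |v₂ − v_p| = 9.684 km/s.
Δv = Δv₁ + Δv₂ = 5.739 + 9.684 = 15.42 km/s.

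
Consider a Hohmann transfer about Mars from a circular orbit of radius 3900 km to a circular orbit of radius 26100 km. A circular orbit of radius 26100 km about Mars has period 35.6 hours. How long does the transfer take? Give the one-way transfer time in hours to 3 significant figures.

t = 7.76 hours

From Kepler's third law T² = 4π²r³/μ at r = 26100 km, T = 35.6 hours = 35.6 × 3600 s = 1.2816×10^5 s: μ = 4π²r³/T² = 42734.3 km³/s².
The Hohmann ellipse has a_t = (r₁ + r₂)/2 = 15000 km.
By Kepler's third law the transfer-orbit period is T = 2π√(a_t³/μ), so t = T/2 = 27920 s.
Converting: 27920 s ÷ 3600 s/hour = 7.76 hours.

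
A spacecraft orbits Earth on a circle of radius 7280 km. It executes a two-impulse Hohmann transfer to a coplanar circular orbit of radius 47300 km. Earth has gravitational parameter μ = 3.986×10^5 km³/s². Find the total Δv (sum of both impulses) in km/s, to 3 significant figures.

Δv = 3.75 km/s

Semi-major axis of the transfer orbit: a_t = (7280 + 47300)/2 = 27290 km.
Circular speed at r₁: v₁ = √(μ/r₁) = √(3.986×10^5/7280) = 7.400 km/s.
Transfer-orbit speed at r₁ (v² = μ(2/r − 1/a)): v_p = √[μ(2/r₁ − 1/a_t)] = 9.742 km/s.
First burn Δv₁ = |v_p − v₁| = 2.342 km/s.
At r₂, v₂ = √(μ/r₂) = 2.903 km/s.
Transfer-orbit speed at r₂: v_a = √[μ(2/r₂ − 1/a_t)] = 1.499 km/s.
Second burn Δv₂ = |v₂ − v_a| = 1.404 km/s.
Total Δv = Δv₁ + Δv₂ = 3.746 km/s.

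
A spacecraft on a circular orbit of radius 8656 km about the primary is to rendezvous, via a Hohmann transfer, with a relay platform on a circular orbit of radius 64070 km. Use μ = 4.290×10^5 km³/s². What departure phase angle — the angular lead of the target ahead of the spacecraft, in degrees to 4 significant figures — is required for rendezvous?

φ = 103.0°

Transfer-ellipse semi-major axis a_t = (r₁ + r₂)/2 = (8656 + 64070)/2 = 36363 km.
Transfer time t = π√(a_t³/μ) = 33259.1 s.
The target's mean motion on its circular orbit is ω₂ = √(μ/r₂³) = 4.03875×10^-5 rad/s.
Angle swept by the target during transfer: ω₂·t = 1.34325 rad = 76.96°.
The spacecraft traverses 180° on the transfer ellipse, so the target must lead by 180° − 76.96° = 103.0°.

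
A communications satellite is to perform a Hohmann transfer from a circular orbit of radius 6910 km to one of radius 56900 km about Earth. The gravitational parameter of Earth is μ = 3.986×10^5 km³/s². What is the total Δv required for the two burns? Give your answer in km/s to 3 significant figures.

The Hohmann ellipse has a_t = (r₁ + r₂)/2 = 31905 km.
Circular speed at r₁: v₁ = √(μ/r₁) = √(3.986×10^5/6910) = 7.5950 km/s.
On the transfer ellipse at r₁, vis-viva equation gives v_p = √[μ(2/r₁ − 1/a_t)] = 10.143 km/s.
First burn Δv₁ = |v_p − v₁| = 2.548 km/s.
Circular speed at r₂: v₂ = √(μ/r₂) = 2.647 km/s.
Transfer-orbit speed at r₂: v_a = √[μ(2/r₂ − 1/a_t)] = 1.232 km/s.
Second burn Δv₂ = |v₂ − v_a| = 1.415 km/s.
Total Δv = Δv₁ + Δv₂ = 3.963 km/s.

Δv = 3.96 km/s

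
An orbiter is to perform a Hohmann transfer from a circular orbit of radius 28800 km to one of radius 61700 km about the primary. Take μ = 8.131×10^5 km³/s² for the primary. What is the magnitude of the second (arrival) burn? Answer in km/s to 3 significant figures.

Transfer-ellipse semi-major axis a_t = (r₁ + r₂)/2 = (28800 + 61700)/2 = 45250 km.
Circular speed at r = 61700 km: v_c = √(μ/r) = 3.6302 km/s.
Vis-viva on the transfer ellipse at r = 61700 km gives v_t = √[μ(2/r − 1/a_t)] = 2.8961 km/s.
Δv₂ = |v_t − v_c| = |2.8961 − 3.6302| = 0.7341 km/s.

Δv₂ = 0.734 km/s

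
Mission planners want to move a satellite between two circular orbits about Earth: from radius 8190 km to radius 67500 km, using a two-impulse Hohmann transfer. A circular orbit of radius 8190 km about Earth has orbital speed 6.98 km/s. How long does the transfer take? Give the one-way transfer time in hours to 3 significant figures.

From the circular-orbit relation v² = μ/r at r = 8190 km: μ = v²r = (6.98)² × 8190 = 3.99020×10^5 km³/s².
The Hohmann ellipse has a_t = (r₁ + r₂)/2 = 37845 km.
Transfer time t = π√(a_t³/μ) = π√((37845)³ / 3.99020×10^5) = 36620 s.
Converting: 36620 s ÷ 3600 s/hour = 10.2 hours.

t = 10.2 hours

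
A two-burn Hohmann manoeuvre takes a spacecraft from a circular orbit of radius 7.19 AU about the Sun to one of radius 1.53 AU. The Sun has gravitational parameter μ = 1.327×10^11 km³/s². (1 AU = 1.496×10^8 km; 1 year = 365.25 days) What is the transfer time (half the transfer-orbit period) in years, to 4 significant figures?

t = 4.552 years

In km: r₁ = 7.19 × 1.496×10^8 = 1.075624×10^9 km; r₂ = 1.53 × 1.496×10^8 = 2.28888×10^8 km.
The Hohmann ellipse has a_t = (r₁ + r₂)/2 = 6.52256×10^8 km.
By Kepler's third law the transfer-orbit period is T = 2π√(a_t³/μ), so t = T/2 = 1.4366×10^8 s.
Converting: 1.4366×10^8 s ÷ 3.15576×10^7 s/year (365.25 × 86400) = 4.552 years.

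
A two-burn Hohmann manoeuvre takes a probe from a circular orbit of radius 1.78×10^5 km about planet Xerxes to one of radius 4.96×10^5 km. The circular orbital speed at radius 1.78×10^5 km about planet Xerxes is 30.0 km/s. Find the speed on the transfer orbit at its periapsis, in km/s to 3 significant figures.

v = 36.4 km/s

From the circular-orbit relation v² = μ/r at r = 1.78×10^5 km: μ = v²r = (30.0)² × 1.78×10^5 = 1.60200×10^8 km³/s².
The Hohmann ellipse has a_t = (r₁ + r₂)/2 = 3.370×10^5 km.
The periapsis of the transfer ellipse is at r = 1.780×10^5 km.
Vis-viva: v = √[μ(2/r − 1/a_t)] = √[1.60200×10^8 × (2/1.780×10^5 − 1/3.370×10^5)] = 36.40 km/s.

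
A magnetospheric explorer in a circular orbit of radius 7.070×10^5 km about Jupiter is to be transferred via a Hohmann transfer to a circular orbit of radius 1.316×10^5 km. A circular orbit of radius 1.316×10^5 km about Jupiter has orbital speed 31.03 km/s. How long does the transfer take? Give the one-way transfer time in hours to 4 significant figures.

t = 21.05 hours

From the circular-orbit relation v² = μ/r at r = 1.316×10^5 km: μ = v²r = (31.03)² × 1.316×10^5 = 1.26712×10^8 km³/s².
The Hohmann ellipse has a_t = (r₁ + r₂)/2 = 4.193×10^5 km.
By Kepler's third law the transfer-orbit period is T = 2π√(a_t³/μ), so t = T/2 = 75780 s.
Converting: 75780 s ÷ 3600 s/hour = 21.05 hours.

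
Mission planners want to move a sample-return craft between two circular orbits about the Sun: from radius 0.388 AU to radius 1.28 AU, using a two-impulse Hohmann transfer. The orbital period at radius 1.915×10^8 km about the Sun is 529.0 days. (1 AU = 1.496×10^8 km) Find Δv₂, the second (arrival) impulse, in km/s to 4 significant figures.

From Kepler's third law T² = 4π²r³/μ at r = 1.915×10^8 km, T = 529.0 days = 529.0 × 86400 s = 4.57056×10^7 s: μ = 4π²r³/T² = 1.32717×10^11 km³/s².
In km: r₁ = 0.388 × 1.496×10^8 = 5.80448×10^7 km; r₂ = 1.28 × 1.496×10^8 = 1.91488×10^8 km.
The Hohmann ellipse has a_t = (r₁ + r₂)/2 = 1.247664×10^8 km.
On the circular orbit at r = 1.91488×10^8 km, v_c = √(μ/r) = 26.33 km/s.
Vis-viva on the transfer ellipse at r = 1.91488×10^8 km gives v_t = √[μ(2/r − 1/a_t)] = 17.96 km/s.
Δv₂ = |v_t − v_c| = |17.96 − 26.33| = 8.370 km/s.

Δv₂ = 8.370 km/s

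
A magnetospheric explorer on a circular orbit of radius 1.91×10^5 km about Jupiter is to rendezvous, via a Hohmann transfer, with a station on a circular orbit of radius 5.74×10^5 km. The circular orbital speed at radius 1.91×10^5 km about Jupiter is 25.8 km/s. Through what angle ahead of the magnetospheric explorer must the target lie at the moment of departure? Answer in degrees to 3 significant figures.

From the circular-orbit relation v² = μ/r at r = 1.91×10^5 km: μ = v²r = (25.8)² × 1.91×10^5 = 1.27137×10^8 km³/s².
Semi-major axis of the transfer orbit: a_t = (1.910×10^5 + 5.740×10^5)/2 = 3.825×10^5 km.
The half-period of the transfer ellipse is t = π√(a_t³/μ) = 65910 s.
Target angular speed ω₂ = √(μ/r₂³) = 2.593×10^-5 rad/s.
Angle swept by the target during transfer: ω₂·t = 1.709 rad = 97.92°.
The magnetospheric explorer traverses 180° on the transfer ellipse, so the target must lead by 180° − 97.92° = 82.1°.

φ = 82.1°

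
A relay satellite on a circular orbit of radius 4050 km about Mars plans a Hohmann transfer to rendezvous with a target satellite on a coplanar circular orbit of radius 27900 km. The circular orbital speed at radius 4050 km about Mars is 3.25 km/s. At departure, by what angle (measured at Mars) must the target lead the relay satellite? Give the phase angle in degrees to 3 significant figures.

From the circular-orbit relation v² = μ/r at r = 4050 km: μ = v²r = (3.25)² × 4050 = 42778.1 km³/s².
The Hohmann ellipse has a_t = (r₁ + r₂)/2 = 15975 km.
Transfer time t = π√(a_t³/μ) = 30670 s.
The target's mean motion on its circular orbit is ω₂ = √(μ/r₂³) = 4.438×10^-5 rad/s.
Angle swept by the target during transfer: ω₂·t = 1.3611 rad = 77.99°.
Arrival is 180° from departure on the ellipse, so φ = 180° − 77.99° = 102°.

φ = 102°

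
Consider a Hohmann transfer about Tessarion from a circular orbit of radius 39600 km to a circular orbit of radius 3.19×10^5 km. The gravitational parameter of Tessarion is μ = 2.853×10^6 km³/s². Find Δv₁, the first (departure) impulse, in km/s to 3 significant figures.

Δv₁ = 2.83 km/s

The Hohmann ellipse has a_t = (r₁ + r₂)/2 = 1.793×10^5 km.
On the circular orbit at r = 39600 km, v_c = √(μ/r) = 8.4880 km/s.
Transfer-orbit speed at the same r (vis-viva, a = a_t): v_t = √[μ(2/r − 1/a_t)] = 11.322 km/s.
Δv₁ = |v_t − v_c| = |11.322 − 8.4880| = 2.834 km/s.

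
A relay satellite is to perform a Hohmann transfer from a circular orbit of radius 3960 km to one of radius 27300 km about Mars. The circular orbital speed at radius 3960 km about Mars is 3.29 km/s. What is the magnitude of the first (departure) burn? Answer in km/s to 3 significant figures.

Δv₁ = 1.06 km/s

From the circular-orbit relation v² = μ/r at r = 3960 km: μ = v²r = (3.29)² × 3960 = 42863.4 km³/s².
The Hohmann ellipse has a_t = (r₁ + r₂)/2 = 15630 km.
Circular speed at r = 3960 km: v_c = √(μ/r) = 3.290 km/s.
Transfer-orbit speed at the same r (vis-viva, a = a_t): v_t = √[μ(2/r − 1/a_t)] = 4.348 km/s.
Δv₁ = |v_t − v_c| = |4.348 − 3.290| = 1.058 km/s.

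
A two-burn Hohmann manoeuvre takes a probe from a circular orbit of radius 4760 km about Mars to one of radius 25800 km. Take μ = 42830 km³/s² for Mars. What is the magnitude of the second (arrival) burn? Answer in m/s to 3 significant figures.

Δv₂ = 569 m/s

Semi-major axis of the transfer orbit: a_t = (4760 + 25800)/2 = 15280 km.
Circular speed at r = 25800 km: v_c = √(μ/r) = 1.2884 km/s.
Vis-viva on the transfer ellipse at r = 25800 km gives v_t = √[μ(2/r − 1/a_t)] = 0.71913 km/s.
Δv₂ = |v_t − v_c| = |0.71913 − 1.2884| = 0.5693 km/s.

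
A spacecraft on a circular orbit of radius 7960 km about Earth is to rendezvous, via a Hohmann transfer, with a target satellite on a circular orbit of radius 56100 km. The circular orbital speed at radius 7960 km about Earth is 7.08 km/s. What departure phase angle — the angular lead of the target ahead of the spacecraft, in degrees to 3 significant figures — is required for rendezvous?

φ = 102°

From the circular-orbit relation v² = μ/r at r = 7960 km: μ = v²r = (7.08)² × 7960 = 3.99006×10^5 km³/s².
Transfer-ellipse semi-major axis a_t = (r₁ + r₂)/2 = (7960 + 56100)/2 = 32030 km.
Transfer time t = π√(a_t³/μ) = 28510 s.
Target angular speed ω₂ = √(μ/r₂³) = 4.7539×10^-5 rad/s.
Angle swept by the target during transfer: ω₂·t = 1.3553 rad = 77.65°.
Arrival is 180° from departure on the ellipse, so φ = 180° − 77.65° = 102°.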